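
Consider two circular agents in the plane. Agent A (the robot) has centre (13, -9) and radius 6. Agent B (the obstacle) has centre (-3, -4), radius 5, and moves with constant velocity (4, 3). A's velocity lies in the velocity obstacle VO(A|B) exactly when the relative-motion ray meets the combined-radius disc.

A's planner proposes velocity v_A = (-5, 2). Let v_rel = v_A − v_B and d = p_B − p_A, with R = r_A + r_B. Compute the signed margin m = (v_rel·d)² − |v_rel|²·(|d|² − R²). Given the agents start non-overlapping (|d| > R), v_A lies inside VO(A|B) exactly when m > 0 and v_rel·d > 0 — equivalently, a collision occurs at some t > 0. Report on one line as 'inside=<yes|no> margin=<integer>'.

d = (-16, 5),  |d|² = 281;  R = 6+5 = 11,  c = 281−11² = 160
v_rel = (-9, -1),  |v_rel|² = 82;  v_rel·d = (-9)·(-16) + (-1)·(5) = 139
82·t² − 278·t + 160 = 0  ⇒  m = 139² − 82·160 = 6201
m = 6201 > 0,  v_rel·d = 139 > 0  ⇒  inside

inside=yes margin=6201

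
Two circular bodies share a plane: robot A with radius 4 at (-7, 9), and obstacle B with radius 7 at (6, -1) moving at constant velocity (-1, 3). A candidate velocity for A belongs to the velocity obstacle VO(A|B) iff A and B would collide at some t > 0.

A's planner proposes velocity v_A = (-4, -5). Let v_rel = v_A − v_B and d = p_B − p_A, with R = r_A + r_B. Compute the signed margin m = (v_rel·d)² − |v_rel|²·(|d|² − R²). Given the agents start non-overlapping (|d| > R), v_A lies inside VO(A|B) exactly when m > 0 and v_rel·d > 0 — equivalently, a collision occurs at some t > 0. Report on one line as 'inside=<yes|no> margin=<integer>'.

d = (13, -10),  |d|² = 269;  R = 4+7 = 11,  c = 269−11² = 148
v_rel = (-3, -8),  |v_rel|² = 73;  v_rel·d = (-3)·(13) + (-8)·(-10) = 41
73·t² − 82·t + 148 = 0  ⇒  m = 41² − 73·148 = -9123
m = -9123 < 0,  v_rel·d = 41 > 0  ⇒  outside

inside=no margin=-9123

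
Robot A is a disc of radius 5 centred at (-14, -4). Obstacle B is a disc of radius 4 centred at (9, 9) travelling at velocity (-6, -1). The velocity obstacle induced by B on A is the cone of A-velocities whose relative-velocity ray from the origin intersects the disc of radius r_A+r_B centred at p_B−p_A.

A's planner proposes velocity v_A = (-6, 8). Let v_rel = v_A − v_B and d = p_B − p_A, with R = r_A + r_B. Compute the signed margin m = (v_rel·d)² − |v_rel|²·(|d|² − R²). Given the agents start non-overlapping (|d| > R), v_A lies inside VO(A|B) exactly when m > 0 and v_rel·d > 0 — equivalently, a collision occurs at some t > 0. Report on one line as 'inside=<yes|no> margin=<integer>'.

d = (23, 13),  |d|² = 698;  R = 5+4 = 9,  c = 698−9² = 617
v_rel = (0, 9),  |v_rel|² = 81;  v_rel·d = (0)·(23) + (9)·(13) = 117
81·t² − 234·t + 617 = 0  ⇒  m = 117² − 81·617 = -36288
m = -36288 < 0,  v_rel·d = 117 > 0  ⇒  outside

inside=no margin=-36288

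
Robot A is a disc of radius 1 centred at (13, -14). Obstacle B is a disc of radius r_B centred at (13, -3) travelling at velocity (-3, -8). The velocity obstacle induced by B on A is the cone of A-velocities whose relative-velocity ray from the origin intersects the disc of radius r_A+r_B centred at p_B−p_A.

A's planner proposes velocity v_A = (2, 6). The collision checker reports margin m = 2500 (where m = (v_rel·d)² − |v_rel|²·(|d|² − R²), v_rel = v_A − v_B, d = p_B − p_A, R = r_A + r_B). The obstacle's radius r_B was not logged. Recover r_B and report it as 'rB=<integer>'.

m = 2500
d = (0, 11);  v_rel = (5, 14),  |v_rel|² = 221
v_rel×d = (5)·(11) − (14)·(0) = 55
since m = R²·221 − 55²:  R² = (3025 + 2500) / 221 = 25
R = √25 = 5  ⇒  r_B = 5 − 1 = 4

rB=4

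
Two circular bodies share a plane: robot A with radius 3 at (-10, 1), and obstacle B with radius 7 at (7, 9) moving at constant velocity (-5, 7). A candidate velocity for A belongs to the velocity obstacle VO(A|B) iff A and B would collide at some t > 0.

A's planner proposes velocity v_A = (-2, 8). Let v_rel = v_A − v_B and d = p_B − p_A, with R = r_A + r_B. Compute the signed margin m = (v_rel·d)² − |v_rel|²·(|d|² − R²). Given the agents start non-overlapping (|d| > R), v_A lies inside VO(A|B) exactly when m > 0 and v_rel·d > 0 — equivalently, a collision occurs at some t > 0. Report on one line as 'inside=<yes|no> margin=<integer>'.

d = (17, 8),  |d|² = 353;  R = 3+7 = 10,  c = 353−10² = 253
v_rel = (3, 1),  |v_rel|² = 10;  v_rel·d = (3)·(17) + (1)·(8) = 59
10·t² − 118·t + 253 = 0  ⇒  m = 59² − 10·253 = 951
m = 951 > 0,  v_rel·d = 59 > 0  ⇒  inside

inside=yes margin=951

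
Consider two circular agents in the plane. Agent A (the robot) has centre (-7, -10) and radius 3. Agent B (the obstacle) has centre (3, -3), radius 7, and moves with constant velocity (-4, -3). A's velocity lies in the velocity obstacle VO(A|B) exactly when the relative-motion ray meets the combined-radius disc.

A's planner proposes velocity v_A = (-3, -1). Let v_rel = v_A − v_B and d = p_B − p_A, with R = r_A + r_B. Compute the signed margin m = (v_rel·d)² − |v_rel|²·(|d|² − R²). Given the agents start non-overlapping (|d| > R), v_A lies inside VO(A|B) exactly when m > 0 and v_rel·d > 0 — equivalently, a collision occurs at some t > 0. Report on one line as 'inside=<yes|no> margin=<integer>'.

d = (10, 7),  |d|² = 149;  R = 3+7 = 10,  c = 149−10² = 49
v_rel = (1, 2),  |v_rel|² = 5;  v_rel·d = (1)·(10) + (2)·(7) = 24
5·t² − 48·t + 49 = 0  ⇒  m = 24² − 5·49 = 331
m = 331 > 0,  v_rel·d = 24 > 0  ⇒  inside

inside=yes margin=331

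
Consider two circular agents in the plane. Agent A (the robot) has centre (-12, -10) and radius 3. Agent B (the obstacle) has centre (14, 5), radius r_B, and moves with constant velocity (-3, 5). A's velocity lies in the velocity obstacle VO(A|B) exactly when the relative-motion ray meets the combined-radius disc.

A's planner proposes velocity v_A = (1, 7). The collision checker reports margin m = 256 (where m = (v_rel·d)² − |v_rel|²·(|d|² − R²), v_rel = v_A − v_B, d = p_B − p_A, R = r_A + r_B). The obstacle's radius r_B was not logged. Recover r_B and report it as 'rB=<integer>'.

m = 256
d = (26, 15);  v_rel = (4, 2),  |v_rel|² = 20
v_rel×d = (4)·(15) − (2)·(26) = 8
since m = R²·20 − 8²:  R² = (64 + 256) / 20 = 16
R = √16 = 4  ⇒  r_B = 4 − 3 = 1

rB=1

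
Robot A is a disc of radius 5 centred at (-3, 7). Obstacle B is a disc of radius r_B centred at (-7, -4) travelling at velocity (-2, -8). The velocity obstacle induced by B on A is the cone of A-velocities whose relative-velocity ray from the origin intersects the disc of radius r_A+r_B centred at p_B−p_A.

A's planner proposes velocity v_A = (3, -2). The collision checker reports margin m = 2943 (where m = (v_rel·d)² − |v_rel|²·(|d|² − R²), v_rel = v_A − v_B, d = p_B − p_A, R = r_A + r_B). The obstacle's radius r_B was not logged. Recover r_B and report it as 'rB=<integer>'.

m = 2943
d = (-4, -11);  v_rel = (5, 6),  |v_rel|² = 61
v_rel×d = (5)·(-11) − (6)·(-4) = -31
since m = R²·61 − (-31)²:  R² = (961 + 2943) / 61 = 64
R = √64 = 8  ⇒  r_B = 8 − 5 = 3

rB=3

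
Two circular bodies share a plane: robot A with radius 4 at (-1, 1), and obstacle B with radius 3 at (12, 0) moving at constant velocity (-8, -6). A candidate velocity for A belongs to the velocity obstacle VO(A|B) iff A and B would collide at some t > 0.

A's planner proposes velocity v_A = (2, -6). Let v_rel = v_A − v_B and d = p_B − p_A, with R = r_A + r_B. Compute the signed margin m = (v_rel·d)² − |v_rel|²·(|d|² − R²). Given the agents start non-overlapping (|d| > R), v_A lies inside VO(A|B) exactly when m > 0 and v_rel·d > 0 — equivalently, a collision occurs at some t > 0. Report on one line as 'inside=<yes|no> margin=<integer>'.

d = (13, -1),  |d|² = 170;  R = 4+3 = 7,  c = 170−7² = 121
v_rel = (10, 0),  |v_rel|² = 100;  v_rel·d = (10)·(13) + (0)·(-1) = 130
100·t² − 260·t + 121 = 0  ⇒  m = 130² − 100·121 = 4800
m = 4800 > 0,  v_rel·d = 130 > 0  ⇒  inside

inside=yes margin=4800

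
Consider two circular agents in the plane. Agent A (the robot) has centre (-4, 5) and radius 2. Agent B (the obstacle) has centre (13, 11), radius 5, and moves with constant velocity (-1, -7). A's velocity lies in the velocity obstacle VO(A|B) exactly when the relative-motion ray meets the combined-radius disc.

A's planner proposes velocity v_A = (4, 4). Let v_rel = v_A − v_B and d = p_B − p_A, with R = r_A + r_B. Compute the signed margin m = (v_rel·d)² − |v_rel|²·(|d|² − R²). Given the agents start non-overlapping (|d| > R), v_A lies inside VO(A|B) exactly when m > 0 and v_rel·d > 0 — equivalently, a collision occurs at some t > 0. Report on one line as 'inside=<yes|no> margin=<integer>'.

d = (17, 6),  |d|² = 325;  R = 2+5 = 7,  c = 325−7² = 276
v_rel = (5, 11),  |v_rel|² = 146;  v_rel·d = (5)·(17) + (11)·(6) = 151
146·t² − 302·t + 276 = 0  ⇒  m = 151² − 146·276 = -17495
m = -17495 < 0,  v_rel·d = 151 > 0  ⇒  outside

inside=no margin=-17495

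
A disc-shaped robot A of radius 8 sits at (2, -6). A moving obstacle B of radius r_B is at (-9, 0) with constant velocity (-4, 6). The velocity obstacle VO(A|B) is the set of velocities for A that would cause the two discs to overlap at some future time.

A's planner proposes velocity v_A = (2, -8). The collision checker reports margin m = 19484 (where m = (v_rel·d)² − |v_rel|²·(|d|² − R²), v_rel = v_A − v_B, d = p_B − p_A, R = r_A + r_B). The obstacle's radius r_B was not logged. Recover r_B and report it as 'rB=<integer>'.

m = 19484
d = (-11, 6);  v_rel = (6, -14),  |v_rel|² = 232
v_rel×d = (6)·(6) − (-14)·(-11) = -118
since m = R²·232 − (-118)²:  R² = (13924 + 19484) / 232 = 144
R = √144 = 12  ⇒  r_B = 12 − 8 = 4

rB=4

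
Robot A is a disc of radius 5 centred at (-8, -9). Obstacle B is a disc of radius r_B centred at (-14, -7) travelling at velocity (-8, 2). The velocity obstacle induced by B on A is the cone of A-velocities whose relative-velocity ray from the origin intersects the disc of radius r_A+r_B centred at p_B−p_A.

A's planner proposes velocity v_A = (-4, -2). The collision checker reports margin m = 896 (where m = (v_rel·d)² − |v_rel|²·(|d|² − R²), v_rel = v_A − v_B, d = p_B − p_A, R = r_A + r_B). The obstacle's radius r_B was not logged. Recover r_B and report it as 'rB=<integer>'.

m = 896
d = (-6, 2);  v_rel = (4, -4),  |v_rel|² = 32
v_rel×d = (4)·(2) − (-4)·(-6) = -16
since m = R²·32 − (-16)²:  R² = (256 + 896) / 32 = 36
R = √36 = 6  ⇒  r_B = 6 − 5 = 1

rB=1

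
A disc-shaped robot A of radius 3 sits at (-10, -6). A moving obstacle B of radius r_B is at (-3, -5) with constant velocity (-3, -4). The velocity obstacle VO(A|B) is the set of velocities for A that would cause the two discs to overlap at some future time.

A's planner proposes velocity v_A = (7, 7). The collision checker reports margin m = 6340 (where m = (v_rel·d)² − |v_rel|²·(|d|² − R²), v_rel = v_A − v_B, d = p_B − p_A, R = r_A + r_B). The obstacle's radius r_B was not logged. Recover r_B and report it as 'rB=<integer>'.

m = 6340
d = (7, 1);  v_rel = (10, 11),  |v_rel|² = 221
v_rel×d = (10)·(1) − (11)·(7) = -67
since m = R²·221 − (-67)²:  R² = (4489 + 6340) / 221 = 49
R = √49 = 7  ⇒  r_B = 7 − 3 = 4

rB=4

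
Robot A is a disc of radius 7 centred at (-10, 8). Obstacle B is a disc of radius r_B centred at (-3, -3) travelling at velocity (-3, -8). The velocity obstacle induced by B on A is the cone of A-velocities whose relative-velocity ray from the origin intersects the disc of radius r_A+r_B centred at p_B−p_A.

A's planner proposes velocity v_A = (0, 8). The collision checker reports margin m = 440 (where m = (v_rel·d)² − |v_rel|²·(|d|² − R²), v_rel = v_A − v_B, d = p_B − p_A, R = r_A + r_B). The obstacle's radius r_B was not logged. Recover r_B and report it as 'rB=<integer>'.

m = 440
d = (7, -11);  v_rel = (3, 16),  |v_rel|² = 265
v_rel×d = (3)·(-11) − (16)·(7) = -145
since m = R²·265 − (-145)²:  R² = (21025 + 440) / 265 = 81
R = √81 = 9  ⇒  r_B = 9 − 7 = 2

rB=2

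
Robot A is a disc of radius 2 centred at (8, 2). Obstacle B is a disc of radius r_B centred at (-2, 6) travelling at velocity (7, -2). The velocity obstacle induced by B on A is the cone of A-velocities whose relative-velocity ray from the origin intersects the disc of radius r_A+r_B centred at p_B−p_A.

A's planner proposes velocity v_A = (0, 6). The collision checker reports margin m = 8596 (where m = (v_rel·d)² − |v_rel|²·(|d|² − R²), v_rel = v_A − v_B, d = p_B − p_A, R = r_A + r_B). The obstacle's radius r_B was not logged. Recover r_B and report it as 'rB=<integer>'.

m = 8596
d = (-10, 4);  v_rel = (-7, 8),  |v_rel|² = 113
v_rel×d = (-7)·(4) − (8)·(-10) = 52
since m = R²·113 − 52²:  R² = (2704 + 8596) / 113 = 100
R = √100 = 10  ⇒  r_B = 10 − 2 = 8

rB=8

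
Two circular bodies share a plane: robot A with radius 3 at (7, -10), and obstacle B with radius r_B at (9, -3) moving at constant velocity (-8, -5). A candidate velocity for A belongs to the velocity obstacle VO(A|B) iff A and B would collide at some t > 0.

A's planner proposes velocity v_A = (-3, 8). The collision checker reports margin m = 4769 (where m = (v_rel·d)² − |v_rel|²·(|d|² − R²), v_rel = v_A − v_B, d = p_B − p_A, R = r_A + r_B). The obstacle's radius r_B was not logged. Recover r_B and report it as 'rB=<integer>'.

m = 4769
d = (2, 7);  v_rel = (5, 13),  |v_rel|² = 194
v_rel×d = (5)·(7) − (13)·(2) = 9
since m = R²·194 − 9²:  R² = (81 + 4769) / 194 = 25
R = √25 = 5  ⇒  r_B = 5 − 3 = 2

rB=2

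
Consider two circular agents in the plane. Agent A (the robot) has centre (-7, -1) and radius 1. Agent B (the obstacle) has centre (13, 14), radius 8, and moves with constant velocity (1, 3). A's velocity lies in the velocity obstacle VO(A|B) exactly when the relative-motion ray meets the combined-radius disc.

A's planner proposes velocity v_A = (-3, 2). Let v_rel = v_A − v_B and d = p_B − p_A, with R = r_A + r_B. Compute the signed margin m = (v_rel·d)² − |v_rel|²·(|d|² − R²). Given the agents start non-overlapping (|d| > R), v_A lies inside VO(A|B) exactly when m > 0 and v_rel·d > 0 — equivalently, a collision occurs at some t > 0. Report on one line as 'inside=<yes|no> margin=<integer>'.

d = (20, 15),  |d|² = 625;  R = 1+8 = 9,  c = 625−9² = 544
v_rel = (-4, -1),  |v_rel|² = 17;  v_rel·d = (-4)·(20) + (-1)·(15) = -95
17·t² + 190·t + 544 = 0  ⇒  m = (-95)² − 17·544 = -223
m = -223 < 0,  v_rel·d = -95 < 0  ⇒  outside

inside=no margin=-223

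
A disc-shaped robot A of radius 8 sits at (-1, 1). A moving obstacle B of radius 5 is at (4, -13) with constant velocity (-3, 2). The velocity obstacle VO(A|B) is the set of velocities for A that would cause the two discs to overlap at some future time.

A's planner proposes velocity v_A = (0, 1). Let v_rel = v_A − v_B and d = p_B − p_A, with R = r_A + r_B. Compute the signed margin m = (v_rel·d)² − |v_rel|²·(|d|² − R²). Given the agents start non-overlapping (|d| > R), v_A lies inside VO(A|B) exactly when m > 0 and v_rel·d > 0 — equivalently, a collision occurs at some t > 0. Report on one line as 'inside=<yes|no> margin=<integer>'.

d = (5, -14),  |d|² = 221;  R = 8+5 = 13,  c = 221−13² = 52
v_rel = (3, -1),  |v_rel|² = 10;  v_rel·d = (3)·(5) + (-1)·(-14) = 29
10·t² − 58·t + 52 = 0  ⇒  m = 29² − 10·52 = 321
m = 321 > 0,  v_rel·d = 29 > 0  ⇒  inside

inside=yes margin=321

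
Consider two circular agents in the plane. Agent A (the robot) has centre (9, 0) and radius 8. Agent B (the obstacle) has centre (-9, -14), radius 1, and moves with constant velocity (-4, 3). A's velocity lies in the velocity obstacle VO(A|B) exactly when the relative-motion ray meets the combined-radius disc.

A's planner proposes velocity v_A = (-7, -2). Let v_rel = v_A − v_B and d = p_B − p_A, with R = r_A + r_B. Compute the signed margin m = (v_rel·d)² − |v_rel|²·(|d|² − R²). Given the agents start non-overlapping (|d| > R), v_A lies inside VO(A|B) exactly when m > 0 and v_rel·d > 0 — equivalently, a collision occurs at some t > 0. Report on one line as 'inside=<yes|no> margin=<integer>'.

d = (-18, -14),  |d|² = 520;  R = 8+1 = 9,  c = 520−9² = 439
v_rel = (-3, -5),  |v_rel|² = 34;  v_rel·d = (-3)·(-18) + (-5)·(-14) = 124
34·t² − 248·t + 439 = 0  ⇒  m = 124² − 34·439 = 450
m = 450 > 0,  v_rel·d = 124 > 0  ⇒  inside

inside=yes margin=450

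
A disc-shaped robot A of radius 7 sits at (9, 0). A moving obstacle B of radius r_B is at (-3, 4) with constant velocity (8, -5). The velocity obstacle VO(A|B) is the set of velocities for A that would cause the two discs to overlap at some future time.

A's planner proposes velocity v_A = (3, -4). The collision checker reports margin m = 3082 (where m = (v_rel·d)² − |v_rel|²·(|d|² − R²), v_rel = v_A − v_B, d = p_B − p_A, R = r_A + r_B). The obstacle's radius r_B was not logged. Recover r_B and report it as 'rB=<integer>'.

m = 3082
d = (-12, 4);  v_rel = (-5, 1),  |v_rel|² = 26
v_rel×d = (-5)·(4) − (1)·(-12) = -8
since m = R²·26 − (-8)²:  R² = (64 + 3082) / 26 = 121
R = √121 = 11  ⇒  r_B = 11 − 7 = 4

rB=4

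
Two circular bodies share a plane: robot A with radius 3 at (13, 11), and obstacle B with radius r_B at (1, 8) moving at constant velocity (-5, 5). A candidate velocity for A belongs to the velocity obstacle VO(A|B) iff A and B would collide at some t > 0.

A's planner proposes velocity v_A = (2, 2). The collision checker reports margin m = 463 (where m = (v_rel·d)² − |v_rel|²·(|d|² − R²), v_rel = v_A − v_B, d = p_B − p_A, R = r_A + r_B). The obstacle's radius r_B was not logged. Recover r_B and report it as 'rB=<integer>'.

m = 463
d = (-12, -3);  v_rel = (7, -3),  |v_rel|² = 58
v_rel×d = (7)·(-3) − (-3)·(-12) = -57
since m = R²·58 − (-57)²:  R² = (3249 + 463) / 58 = 64
R = √64 = 8  ⇒  r_B = 8 − 3 = 5

rB=5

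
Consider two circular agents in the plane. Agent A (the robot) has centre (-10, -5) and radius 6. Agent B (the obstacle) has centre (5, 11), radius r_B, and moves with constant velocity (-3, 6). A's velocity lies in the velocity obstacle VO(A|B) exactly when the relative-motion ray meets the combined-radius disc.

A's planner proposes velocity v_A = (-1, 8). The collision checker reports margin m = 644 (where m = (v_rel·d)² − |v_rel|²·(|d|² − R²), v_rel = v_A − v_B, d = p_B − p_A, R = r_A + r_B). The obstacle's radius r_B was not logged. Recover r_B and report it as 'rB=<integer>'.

m = 644
d = (15, 16);  v_rel = (2, 2),  |v_rel|² = 8
v_rel×d = (2)·(16) − (2)·(15) = 2
since m = R²·8 − 2²:  R² = (4 + 644) / 8 = 81
R = √81 = 9  ⇒  r_B = 9 − 6 = 3

rB=3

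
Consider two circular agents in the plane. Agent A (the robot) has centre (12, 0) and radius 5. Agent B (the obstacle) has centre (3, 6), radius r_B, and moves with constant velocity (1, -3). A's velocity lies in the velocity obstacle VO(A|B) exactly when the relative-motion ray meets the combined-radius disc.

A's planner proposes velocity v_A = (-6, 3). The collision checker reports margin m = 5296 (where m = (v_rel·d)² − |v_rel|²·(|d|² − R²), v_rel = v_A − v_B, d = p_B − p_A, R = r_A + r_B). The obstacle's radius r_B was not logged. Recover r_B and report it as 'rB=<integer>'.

m = 5296
d = (-9, 6);  v_rel = (-7, 6),  |v_rel|² = 85
v_rel×d = (-7)·(6) − (6)·(-9) = 12
since m = R²·85 − 12²:  R² = (144 + 5296) / 85 = 64
R = √64 = 8  ⇒  r_B = 8 − 5 = 3

rB=3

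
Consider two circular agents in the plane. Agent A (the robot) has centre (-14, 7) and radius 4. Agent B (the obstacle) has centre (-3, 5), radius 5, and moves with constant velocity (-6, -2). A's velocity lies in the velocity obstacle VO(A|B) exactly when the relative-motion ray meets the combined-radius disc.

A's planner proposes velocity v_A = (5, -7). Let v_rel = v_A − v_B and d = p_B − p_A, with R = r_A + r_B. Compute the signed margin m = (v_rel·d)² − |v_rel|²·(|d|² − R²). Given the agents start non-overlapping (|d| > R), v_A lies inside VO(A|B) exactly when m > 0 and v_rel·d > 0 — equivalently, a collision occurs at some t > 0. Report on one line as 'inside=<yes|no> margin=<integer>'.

d = (11, -2),  |d|² = 125;  R = 4+5 = 9,  c = 125−9² = 44
v_rel = (11, -5),  |v_rel|² = 146;  v_rel·d = (11)·(11) + (-5)·(-2) = 131
146·t² − 262·t + 44 = 0  ⇒  m = 131² − 146·44 = 10737
m = 10737 > 0,  v_rel·d = 131 > 0  ⇒  inside

inside=yes margin=10737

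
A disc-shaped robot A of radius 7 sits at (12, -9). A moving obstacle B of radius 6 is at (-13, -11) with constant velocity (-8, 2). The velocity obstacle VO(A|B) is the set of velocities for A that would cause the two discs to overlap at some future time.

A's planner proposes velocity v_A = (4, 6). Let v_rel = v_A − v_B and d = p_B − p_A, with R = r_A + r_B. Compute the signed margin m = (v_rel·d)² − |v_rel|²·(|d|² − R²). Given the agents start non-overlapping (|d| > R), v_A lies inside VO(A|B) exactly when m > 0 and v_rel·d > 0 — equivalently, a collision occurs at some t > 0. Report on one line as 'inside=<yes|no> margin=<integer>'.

d = (-25, -2),  |d|² = 629;  R = 7+6 = 13,  c = 629−13² = 460
v_rel = (12, 4),  |v_rel|² = 160;  v_rel·d = (12)·(-25) + (4)·(-2) = -308
160·t² + 616·t + 460 = 0  ⇒  m = (-308)² − 160·460 = 21264
m = 21264 > 0,  v_rel·d = -308 < 0  ⇒  outside

inside=no margin=21264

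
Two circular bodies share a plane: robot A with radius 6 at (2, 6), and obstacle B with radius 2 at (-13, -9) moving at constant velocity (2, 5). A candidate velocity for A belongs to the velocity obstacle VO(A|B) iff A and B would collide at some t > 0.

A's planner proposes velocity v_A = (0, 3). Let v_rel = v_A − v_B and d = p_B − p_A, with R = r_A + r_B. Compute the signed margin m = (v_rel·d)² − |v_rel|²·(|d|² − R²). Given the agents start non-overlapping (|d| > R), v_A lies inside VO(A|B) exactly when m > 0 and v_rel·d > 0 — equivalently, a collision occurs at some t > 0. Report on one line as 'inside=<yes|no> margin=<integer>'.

d = (-15, -15),  |d|² = 450;  R = 6+2 = 8,  c = 450−8² = 386
v_rel = (-2, -2),  |v_rel|² = 8;  v_rel·d = (-2)·(-15) + (-2)·(-15) = 60
8·t² − 120·t + 386 = 0  ⇒  m = 60² − 8·386 = 512
m = 512 > 0,  v_rel·d = 60 > 0  ⇒  inside

inside=yes margin=512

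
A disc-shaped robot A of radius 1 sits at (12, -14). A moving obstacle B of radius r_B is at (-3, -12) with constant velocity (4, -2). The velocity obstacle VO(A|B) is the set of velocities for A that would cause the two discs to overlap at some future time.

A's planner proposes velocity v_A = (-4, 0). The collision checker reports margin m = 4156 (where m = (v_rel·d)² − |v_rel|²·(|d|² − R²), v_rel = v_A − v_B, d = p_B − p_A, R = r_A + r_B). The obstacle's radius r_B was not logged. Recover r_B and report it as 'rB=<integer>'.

m = 4156
d = (-15, 2);  v_rel = (-8, 2),  |v_rel|² = 68
v_rel×d = (-8)·(2) − (2)·(-15) = 14
since m = R²·68 − 14²:  R² = (196 + 4156) / 68 = 64
R = √64 = 8  ⇒  r_B = 8 − 1 = 7

rB=7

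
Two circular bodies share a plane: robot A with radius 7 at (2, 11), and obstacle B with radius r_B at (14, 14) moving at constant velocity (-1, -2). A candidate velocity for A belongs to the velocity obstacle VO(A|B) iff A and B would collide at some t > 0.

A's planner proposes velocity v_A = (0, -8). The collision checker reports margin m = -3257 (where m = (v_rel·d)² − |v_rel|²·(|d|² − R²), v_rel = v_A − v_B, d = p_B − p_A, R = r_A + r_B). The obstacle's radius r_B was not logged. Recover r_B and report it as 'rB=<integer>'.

m = -3257
d = (12, 3);  v_rel = (1, -6),  |v_rel|² = 37
v_rel×d = (1)·(3) − (-6)·(12) = 75
since m = R²·37 − 75²:  R² = (5625 + -3257) / 37 = 64
R = √64 = 8  ⇒  r_B = 8 − 7 = 1

rB=1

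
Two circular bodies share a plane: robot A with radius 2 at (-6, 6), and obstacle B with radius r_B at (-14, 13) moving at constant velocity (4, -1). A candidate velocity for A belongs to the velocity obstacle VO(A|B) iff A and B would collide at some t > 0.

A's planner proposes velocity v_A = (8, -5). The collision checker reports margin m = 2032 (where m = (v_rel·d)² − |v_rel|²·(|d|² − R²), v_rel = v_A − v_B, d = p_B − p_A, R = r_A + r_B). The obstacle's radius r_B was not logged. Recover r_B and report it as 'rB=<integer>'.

m = 2032
d = (-8, 7);  v_rel = (4, -4),  |v_rel|² = 32
v_rel×d = (4)·(7) − (-4)·(-8) = -4
since m = R²·32 − (-4)²:  R² = (16 + 2032) / 32 = 64
R = √64 = 8  ⇒  r_B = 8 − 2 = 6

rB=6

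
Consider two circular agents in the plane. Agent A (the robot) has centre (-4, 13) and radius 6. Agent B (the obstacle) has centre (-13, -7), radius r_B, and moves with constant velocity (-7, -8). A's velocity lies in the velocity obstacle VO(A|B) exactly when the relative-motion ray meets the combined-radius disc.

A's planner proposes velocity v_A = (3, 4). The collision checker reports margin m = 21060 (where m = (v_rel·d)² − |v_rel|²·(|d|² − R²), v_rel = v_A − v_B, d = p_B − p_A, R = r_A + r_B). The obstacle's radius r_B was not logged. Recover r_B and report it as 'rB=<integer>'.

m = 21060
d = (-9, -20);  v_rel = (10, 12),  |v_rel|² = 244
v_rel×d = (10)·(-20) − (12)·(-9) = -92
since m = R²·244 − (-92)²:  R² = (8464 + 21060) / 244 = 121
R = √121 = 11  ⇒  r_B = 11 − 6 = 5

rB=5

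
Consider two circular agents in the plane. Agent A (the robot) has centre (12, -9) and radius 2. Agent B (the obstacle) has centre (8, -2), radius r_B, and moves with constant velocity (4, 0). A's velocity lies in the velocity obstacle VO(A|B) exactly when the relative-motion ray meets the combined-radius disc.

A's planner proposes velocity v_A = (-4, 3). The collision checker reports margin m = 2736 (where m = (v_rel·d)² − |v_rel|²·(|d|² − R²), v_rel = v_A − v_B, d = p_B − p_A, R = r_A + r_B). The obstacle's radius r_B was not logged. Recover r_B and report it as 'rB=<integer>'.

m = 2736
d = (-4, 7);  v_rel = (-8, 3),  |v_rel|² = 73
v_rel×d = (-8)·(7) − (3)·(-4) = -44
since m = R²·73 − (-44)²:  R² = (1936 + 2736) / 73 = 64
R = √64 = 8  ⇒  r_B = 8 − 2 = 6

rB=6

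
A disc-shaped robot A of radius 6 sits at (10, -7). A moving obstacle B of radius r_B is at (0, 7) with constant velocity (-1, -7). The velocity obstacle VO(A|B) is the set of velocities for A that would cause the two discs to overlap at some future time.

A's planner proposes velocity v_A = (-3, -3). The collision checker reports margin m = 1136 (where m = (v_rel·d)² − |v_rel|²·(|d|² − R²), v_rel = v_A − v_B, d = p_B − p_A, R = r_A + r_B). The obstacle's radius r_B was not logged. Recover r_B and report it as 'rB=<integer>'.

m = 1136
d = (-10, 14);  v_rel = (-2, 4),  |v_rel|² = 20
v_rel×d = (-2)·(14) − (4)·(-10) = 12
since m = R²·20 − 12²:  R² = (144 + 1136) / 20 = 64
R = √64 = 8  ⇒  r_B = 8 − 6 = 2

rB=2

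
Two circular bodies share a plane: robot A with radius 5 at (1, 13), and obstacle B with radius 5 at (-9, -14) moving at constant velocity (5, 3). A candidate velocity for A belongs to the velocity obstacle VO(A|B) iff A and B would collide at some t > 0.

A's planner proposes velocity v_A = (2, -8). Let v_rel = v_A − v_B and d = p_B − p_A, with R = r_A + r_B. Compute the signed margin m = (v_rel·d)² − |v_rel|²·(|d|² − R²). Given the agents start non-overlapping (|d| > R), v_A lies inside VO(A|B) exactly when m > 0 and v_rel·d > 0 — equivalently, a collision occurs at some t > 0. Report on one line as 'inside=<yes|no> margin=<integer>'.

d = (-10, -27),  |d|² = 829;  R = 5+5 = 10,  c = 829−10² = 729
v_rel = (-3, -11),  |v_rel|² = 130;  v_rel·d = (-3)·(-10) + (-11)·(-27) = 327
130·t² − 654·t + 729 = 0  ⇒  m = 327² − 130·729 = 12159
m = 12159 > 0,  v_rel·d = 327 > 0  ⇒  inside

inside=yes margin=12159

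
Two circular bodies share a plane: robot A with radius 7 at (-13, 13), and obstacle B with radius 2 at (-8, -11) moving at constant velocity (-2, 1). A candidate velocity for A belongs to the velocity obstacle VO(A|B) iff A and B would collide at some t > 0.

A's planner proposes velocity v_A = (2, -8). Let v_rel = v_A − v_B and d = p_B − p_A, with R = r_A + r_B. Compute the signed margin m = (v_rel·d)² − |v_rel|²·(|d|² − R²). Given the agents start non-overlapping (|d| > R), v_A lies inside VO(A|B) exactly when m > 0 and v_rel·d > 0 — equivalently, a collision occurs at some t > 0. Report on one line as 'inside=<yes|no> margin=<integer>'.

d = (5, -24),  |d|² = 601;  R = 7+2 = 9,  c = 601−9² = 520
v_rel = (4, -9),  |v_rel|² = 97;  v_rel·d = (4)·(5) + (-9)·(-24) = 236
97·t² − 472·t + 520 = 0  ⇒  m = 236² − 97·520 = 5256
m = 5256 > 0,  v_rel·d = 236 > 0  ⇒  inside

inside=yes margin=5256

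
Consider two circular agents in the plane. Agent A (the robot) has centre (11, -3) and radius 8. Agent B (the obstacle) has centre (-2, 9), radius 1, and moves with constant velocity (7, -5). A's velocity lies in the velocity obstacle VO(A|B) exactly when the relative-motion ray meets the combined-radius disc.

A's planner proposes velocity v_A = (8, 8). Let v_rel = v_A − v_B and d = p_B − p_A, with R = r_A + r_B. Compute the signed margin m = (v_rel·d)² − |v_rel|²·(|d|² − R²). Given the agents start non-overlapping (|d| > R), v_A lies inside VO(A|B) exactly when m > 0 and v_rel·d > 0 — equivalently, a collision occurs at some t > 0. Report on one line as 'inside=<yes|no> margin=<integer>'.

d = (-13, 12),  |d|² = 313;  R = 8+1 = 9,  c = 313−9² = 232
v_rel = (1, 13),  |v_rel|² = 170;  v_rel·d = (1)·(-13) + (13)·(12) = 143
170·t² − 286·t + 232 = 0  ⇒  m = 143² − 170·232 = -18991
m = -18991 < 0,  v_rel·d = 143 > 0  ⇒  outside

inside=no margin=-18991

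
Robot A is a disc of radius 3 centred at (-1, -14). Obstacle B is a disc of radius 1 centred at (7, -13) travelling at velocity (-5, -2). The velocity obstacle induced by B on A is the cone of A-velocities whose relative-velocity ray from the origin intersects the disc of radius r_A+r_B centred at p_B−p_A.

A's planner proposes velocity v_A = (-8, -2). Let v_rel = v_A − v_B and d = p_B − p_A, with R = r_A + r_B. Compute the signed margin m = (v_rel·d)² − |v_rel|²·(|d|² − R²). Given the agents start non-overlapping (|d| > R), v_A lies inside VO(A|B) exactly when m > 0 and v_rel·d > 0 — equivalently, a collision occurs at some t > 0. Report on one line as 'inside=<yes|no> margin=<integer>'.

d = (8, 1),  |d|² = 65;  R = 3+1 = 4,  c = 65−4² = 49
v_rel = (-3, 0),  |v_rel|² = 9;  v_rel·d = (-3)·(8) + (0)·(1) = -24
9·t² + 48·t + 49 = 0  ⇒  m = (-24)² − 9·49 = 135
m = 135 > 0,  v_rel·d = -24 < 0  ⇒  outside

inside=no margin=135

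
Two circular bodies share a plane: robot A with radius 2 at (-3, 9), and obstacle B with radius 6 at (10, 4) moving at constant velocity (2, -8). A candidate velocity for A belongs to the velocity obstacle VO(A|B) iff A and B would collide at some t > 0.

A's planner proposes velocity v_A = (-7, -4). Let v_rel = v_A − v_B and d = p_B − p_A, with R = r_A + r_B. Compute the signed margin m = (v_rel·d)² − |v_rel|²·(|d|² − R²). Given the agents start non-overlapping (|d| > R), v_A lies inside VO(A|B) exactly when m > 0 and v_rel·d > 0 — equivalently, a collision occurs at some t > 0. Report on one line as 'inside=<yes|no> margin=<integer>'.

d = (13, -5),  |d|² = 194;  R = 2+6 = 8,  c = 194−8² = 130
v_rel = (-9, 4),  |v_rel|² = 97;  v_rel·d = (-9)·(13) + (4)·(-5) = -137
97·t² + 274·t + 130 = 0  ⇒  m = (-137)² − 97·130 = 6159
m = 6159 > 0,  v_rel·d = -137 < 0  ⇒  outside

inside=no margin=6159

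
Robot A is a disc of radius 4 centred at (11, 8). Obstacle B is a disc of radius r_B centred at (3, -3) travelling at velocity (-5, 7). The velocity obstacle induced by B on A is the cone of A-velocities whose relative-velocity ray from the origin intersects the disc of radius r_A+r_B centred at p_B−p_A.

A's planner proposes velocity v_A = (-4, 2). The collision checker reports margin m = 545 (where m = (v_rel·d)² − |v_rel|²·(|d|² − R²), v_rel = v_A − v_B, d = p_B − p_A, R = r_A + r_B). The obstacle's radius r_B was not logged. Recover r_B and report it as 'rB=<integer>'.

m = 545
d = (-8, -11);  v_rel = (1, -5),  |v_rel|² = 26
v_rel×d = (1)·(-11) − (-5)·(-8) = -51
since m = R²·26 − (-51)²:  R² = (2601 + 545) / 26 = 121
R = √121 = 11  ⇒  r_B = 11 − 4 = 7

rB=7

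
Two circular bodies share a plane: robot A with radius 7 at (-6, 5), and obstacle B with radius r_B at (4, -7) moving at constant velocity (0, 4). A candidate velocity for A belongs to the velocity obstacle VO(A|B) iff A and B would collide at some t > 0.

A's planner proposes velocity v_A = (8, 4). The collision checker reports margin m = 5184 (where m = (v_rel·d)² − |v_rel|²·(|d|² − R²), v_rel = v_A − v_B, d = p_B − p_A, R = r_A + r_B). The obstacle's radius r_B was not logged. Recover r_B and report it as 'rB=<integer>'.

m = 5184
d = (10, -12);  v_rel = (8, 0),  |v_rel|² = 64
v_rel×d = (8)·(-12) − (0)·(10) = -96
since m = R²·64 − (-96)²:  R² = (9216 + 5184) / 64 = 225
R = √225 = 15  ⇒  r_B = 15 − 7 = 8

rB=8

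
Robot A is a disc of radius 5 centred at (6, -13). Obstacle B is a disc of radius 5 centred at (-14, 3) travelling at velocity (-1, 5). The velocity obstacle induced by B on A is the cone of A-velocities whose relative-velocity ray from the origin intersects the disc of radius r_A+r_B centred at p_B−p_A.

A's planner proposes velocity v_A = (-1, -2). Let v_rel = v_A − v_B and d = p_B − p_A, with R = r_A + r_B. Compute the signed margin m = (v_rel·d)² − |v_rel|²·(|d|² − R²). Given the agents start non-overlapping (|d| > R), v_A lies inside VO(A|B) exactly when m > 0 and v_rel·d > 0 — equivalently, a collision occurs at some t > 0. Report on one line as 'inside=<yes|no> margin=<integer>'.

d = (-20, 16),  |d|² = 656;  R = 5+5 = 10,  c = 656−10² = 556
v_rel = (0, -7),  |v_rel|² = 49;  v_rel·d = (0)·(-20) + (-7)·(16) = -112
49·t² + 224·t + 556 = 0  ⇒  m = (-112)² − 49·556 = -14700
m = -14700 < 0,  v_rel·d = -112 < 0  ⇒  outside

inside=no margin=-14700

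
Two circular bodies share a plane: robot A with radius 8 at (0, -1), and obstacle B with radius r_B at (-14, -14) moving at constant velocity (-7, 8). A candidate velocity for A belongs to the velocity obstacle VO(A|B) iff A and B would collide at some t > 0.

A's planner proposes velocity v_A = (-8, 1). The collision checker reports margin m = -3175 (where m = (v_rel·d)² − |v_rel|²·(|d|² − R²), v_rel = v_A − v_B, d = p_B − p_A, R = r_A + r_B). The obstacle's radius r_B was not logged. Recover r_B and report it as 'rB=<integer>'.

m = -3175
d = (-14, -13);  v_rel = (-1, -7),  |v_rel|² = 50
v_rel×d = (-1)·(-13) − (-7)·(-14) = -85
since m = R²·50 − (-85)²:  R² = (7225 + -3175) / 50 = 81
R = √81 = 9  ⇒  r_B = 9 − 8 = 1

rB=1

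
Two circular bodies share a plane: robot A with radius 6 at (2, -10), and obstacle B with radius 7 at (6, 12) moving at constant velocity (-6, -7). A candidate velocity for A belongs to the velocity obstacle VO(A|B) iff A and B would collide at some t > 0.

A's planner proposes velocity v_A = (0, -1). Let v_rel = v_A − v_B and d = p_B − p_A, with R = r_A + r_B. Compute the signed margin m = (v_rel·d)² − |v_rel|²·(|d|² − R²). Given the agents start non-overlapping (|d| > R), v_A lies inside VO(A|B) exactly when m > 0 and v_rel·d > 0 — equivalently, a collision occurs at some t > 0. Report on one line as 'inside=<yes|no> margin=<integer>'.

d = (4, 22),  |d|² = 500;  R = 6+7 = 13,  c = 500−13² = 331
v_rel = (6, 6),  |v_rel|² = 72;  v_rel·d = (6)·(4) + (6)·(22) = 156
72·t² − 312·t + 331 = 0  ⇒  m = 156² − 72·331 = 504
m = 504 > 0,  v_rel·d = 156 > 0  ⇒  inside

inside=yes margin=504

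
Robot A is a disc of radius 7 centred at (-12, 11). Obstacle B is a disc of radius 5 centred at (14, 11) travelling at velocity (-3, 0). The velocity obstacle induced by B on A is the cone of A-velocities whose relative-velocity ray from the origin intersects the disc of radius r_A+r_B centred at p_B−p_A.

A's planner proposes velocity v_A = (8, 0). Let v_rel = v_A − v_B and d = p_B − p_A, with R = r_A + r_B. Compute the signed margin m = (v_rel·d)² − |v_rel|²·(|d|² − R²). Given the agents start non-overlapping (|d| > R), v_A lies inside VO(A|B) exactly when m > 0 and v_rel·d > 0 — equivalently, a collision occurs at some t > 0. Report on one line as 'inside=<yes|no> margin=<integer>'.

d = (26, 0),  |d|² = 676;  R = 7+5 = 12,  c = 676−12² = 532
v_rel = (11, 0),  |v_rel|² = 121;  v_rel·d = (11)·(26) + (0)·(0) = 286
121·t² − 572·t + 532 = 0  ⇒  m = 286² − 121·532 = 17424
m = 17424 > 0,  v_rel·d = 286 > 0  ⇒  inside

inside=yes margin=17424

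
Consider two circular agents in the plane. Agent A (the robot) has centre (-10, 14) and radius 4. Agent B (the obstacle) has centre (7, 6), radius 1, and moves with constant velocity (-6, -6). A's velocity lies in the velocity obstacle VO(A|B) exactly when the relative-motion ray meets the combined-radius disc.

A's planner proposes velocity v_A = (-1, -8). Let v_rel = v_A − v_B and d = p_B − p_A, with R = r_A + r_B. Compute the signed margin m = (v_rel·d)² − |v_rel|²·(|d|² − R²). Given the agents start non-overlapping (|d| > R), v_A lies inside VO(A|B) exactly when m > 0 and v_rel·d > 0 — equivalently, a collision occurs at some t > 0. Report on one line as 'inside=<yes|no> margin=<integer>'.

d = (17, -8),  |d|² = 353;  R = 4+1 = 5,  c = 353−5² = 328
v_rel = (5, -2),  |v_rel|² = 29;  v_rel·d = (5)·(17) + (-2)·(-8) = 101
29·t² − 202·t + 328 = 0  ⇒  m = 101² − 29·328 = 689
m = 689 > 0,  v_rel·d = 101 > 0  ⇒  inside

inside=yes margin=689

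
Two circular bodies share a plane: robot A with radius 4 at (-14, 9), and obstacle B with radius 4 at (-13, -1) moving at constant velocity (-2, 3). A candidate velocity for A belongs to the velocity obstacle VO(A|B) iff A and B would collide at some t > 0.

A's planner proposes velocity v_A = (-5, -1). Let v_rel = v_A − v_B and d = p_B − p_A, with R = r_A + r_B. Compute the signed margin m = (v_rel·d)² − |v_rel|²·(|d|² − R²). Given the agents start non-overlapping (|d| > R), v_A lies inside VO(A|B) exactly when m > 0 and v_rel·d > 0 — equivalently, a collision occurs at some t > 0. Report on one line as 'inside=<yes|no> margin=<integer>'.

d = (1, -10),  |d|² = 101;  R = 4+4 = 8,  c = 101−8² = 37
v_rel = (-3, -4),  |v_rel|² = 25;  v_rel·d = (-3)·(1) + (-4)·(-10) = 37
25·t² − 74·t + 37 = 0  ⇒  m = 37² − 25·37 = 444
m = 444 > 0,  v_rel·d = 37 > 0  ⇒  inside

inside=yes margin=444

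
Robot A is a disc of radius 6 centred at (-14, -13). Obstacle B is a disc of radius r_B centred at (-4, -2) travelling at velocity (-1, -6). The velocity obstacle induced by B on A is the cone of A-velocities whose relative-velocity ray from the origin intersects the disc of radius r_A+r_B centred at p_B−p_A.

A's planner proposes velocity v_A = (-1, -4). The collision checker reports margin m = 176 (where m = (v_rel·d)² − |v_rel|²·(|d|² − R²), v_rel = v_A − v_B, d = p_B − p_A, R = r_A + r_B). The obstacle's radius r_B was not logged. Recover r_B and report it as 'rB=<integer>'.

m = 176
d = (10, 11);  v_rel = (0, 2),  |v_rel|² = 4
v_rel×d = (0)·(11) − (2)·(10) = -20
since m = R²·4 − (-20)²:  R² = (400 + 176) / 4 = 144
R = √144 = 12  ⇒  r_B = 12 − 6 = 6

rB=6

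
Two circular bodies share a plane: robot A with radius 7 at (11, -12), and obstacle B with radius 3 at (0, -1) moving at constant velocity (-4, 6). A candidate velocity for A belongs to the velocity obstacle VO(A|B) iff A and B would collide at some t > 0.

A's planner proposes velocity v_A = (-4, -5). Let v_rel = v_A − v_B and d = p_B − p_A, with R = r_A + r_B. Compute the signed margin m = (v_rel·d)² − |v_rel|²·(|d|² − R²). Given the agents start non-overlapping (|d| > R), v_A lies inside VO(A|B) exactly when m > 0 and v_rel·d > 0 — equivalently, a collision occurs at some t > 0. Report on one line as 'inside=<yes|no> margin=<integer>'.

d = (-11, 11),  |d|² = 242;  R = 7+3 = 10,  c = 242−10² = 142
v_rel = (0, -11),  |v_rel|² = 121;  v_rel·d = (0)·(-11) + (-11)·(11) = -121
121·t² + 242·t + 142 = 0  ⇒  m = (-121)² − 121·142 = -2541
m = -2541 < 0,  v_rel·d = -121 < 0  ⇒  outside

inside=no margin=-2541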